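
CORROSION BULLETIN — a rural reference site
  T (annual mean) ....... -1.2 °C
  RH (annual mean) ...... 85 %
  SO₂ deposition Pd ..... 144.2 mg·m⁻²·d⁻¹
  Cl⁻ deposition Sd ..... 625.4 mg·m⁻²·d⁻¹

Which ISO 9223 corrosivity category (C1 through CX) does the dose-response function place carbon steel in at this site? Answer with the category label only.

carbon steel: temperature factor f = +0.150·(-11.2) = -1.6800
  SO₂ term: 1.77·144.2^0.52·exp(0.02·85-1.6800) = 23.95
  Sd branch = 0.102·Sd^0.62·e^(0.033·RH+0.04·T) = 87.01 μm/a
  r_corr = 23.95 + 87.01 = 111 μm/a
ISO 9223 Table 2 (carbon steel): 80 < 111 ≤ 200 μm/a ⇒ C5

C5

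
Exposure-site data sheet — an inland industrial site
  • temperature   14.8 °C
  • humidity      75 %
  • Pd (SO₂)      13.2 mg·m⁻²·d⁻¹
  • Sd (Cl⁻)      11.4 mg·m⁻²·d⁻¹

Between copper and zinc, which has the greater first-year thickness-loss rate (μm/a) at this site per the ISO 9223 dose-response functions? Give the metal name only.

zinc

copper: T>10 °C ⇒ hinge -0.080·(14.8−10) = -0.3840
  SO₂ term: 0.0053·13.2^0.26·exp(0.059·75-0.3840) = 0.5897
  Cl⁻ term: 0.01025·11.4^0.27·exp(0.036·75+0.049·14.8) = 0.6076
  r_corr = 0.5897 + 0.6076 = 1.197 μm/a
zinc: T>10 °C ⇒ hinge -0.071·(14.8−10) = -0.3408
  Pd branch = 0.0129·Pd^0.44·e^(0.046·RH+f) = 0.8994 μm/a
  Cl⁻ term: 0.0175·11.4^0.57·exp(0.008·75+0.085·14.8) = 0.4492
  r_corr = 0.8994 + 0.4492 = 1.349 μm/a
Ordering by μm/a: zinc (1.35) > copper (1.2)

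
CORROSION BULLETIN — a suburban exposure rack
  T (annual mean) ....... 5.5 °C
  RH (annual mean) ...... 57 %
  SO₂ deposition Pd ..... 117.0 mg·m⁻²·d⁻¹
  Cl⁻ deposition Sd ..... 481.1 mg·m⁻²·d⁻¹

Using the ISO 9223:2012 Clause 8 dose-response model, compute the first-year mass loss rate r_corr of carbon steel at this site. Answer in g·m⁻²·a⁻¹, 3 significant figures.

carbon steel: T≤10 °C ⇒ hinge +0.150·(5.5−10) = -0.6750
  Pd branch = 1.77·Pd^0.52·e^(0.02·RH+f) = 33.53 μm/a
  Sd branch = 0.102·Sd^0.62·e^(0.033·RH+0.04·T) = 38.37 μm/a
  sum: 33.53 + 38.37 → r_corr = 71.9 μm/a
Convert to mass loss: 71.9 μm/a × 7.85 g/cm³ = 564.4 g·m⁻²·a⁻¹

r_corr = 564 g·m⁻²·a⁻¹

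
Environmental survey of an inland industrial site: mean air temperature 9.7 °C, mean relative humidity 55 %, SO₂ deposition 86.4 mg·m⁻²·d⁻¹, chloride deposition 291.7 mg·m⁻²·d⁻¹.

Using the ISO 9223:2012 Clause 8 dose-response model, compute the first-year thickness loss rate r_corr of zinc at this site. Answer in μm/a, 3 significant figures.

zinc: f(T) = +0.038·(T−10) [T≤10 °C] = -0.0114
  SO₂ term: 0.0129·86.4^0.44·exp(0.046·55-0.0114) = 1.139
  Cl⁻ term: 0.0175·291.7^0.57·exp(0.008·55+0.085·9.7) = 1.575
  r_corr = 1.139 + 1.575 = 2.714 μm/a

r_corr = 2.71 μm/a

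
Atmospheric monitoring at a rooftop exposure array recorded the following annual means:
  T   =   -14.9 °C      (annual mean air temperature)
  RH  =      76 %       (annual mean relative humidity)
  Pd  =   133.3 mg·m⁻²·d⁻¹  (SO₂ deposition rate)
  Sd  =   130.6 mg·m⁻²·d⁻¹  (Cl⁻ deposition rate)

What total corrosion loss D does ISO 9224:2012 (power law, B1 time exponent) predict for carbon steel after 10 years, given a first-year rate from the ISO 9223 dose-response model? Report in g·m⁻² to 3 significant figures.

carbon steel: f(T) = +0.150·(T−10) [T≤10 °C] = -3.7350
  sulphur-dioxide contribution → 2.46 μm/a
  chloride contribution → 14.15 μm/a
  total first-year rate 16.61 μm/a
Long-term exponent b (ISO 9224 Table 2, B1) = 0.523
  D(10) = 16.61 × 10^0.523 = 16.61 × 3.334 = 55.39 μm
  Mass loss = 55.39 μm × 7.85 g/cm³ = 434.8 g·m⁻²

D(10) = 435 g·m⁻²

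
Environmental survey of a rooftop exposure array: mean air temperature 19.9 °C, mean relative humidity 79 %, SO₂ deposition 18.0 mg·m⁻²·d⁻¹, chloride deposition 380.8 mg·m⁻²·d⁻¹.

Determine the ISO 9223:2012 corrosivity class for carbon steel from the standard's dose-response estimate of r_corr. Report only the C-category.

carbon steel: T>10 °C ⇒ hinge -0.054·(19.9−10) = -0.5346
  Pd branch = 1.77·Pd^0.52·e^(0.02·RH+f) = 22.63 μm/a
  Cl⁻ term: 0.102·380.8^0.62·exp(0.033·79+0.04·19.9) = 122
  r_corr = 22.63 + 122 = 144.7 μm/a
ISO 9223 Table 2 (carbon steel): 80 < 145 ≤ 200 μm/a ⇒ C5

C5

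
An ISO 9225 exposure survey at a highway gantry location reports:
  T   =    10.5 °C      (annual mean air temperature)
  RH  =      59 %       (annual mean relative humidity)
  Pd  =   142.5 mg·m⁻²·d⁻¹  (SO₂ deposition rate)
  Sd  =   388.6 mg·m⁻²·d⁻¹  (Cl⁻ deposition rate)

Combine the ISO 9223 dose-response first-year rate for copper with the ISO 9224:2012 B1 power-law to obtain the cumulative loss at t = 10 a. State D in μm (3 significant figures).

copper: temperature factor f = -0.080·(0.5) = -0.0400
  Pd branch = 0.0053·Pd^0.26·e^(0.059·RH+f) = 0.6007 μm/a
  Cl⁻ term: 0.01025·388.6^0.27·exp(0.036·59+0.049·10.5) = 0.7174
  r_corr = 0.6007 + 0.7174 = 1.318 μm/a
ISO 9224: D(t) = r_corr · t^b with b = 0.667 (copper, B1)
  D(10) = 1.318 × 10^0.667 = 1.318 × 4.645 = 6.123 μm

D(10) = 6.12 μm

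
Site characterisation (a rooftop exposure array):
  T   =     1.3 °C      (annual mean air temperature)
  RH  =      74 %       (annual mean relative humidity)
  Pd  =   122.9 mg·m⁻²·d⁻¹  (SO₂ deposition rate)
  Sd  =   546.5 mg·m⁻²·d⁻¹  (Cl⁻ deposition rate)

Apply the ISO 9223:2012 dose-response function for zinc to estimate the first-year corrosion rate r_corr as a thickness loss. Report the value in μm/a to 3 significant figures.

r_corr = 3.60 μm/a

zinc: T≤10 °C ⇒ hinge +0.038·(1.3−10) = -0.3306
  SO₂ term: 0.0129·122.9^0.44·exp(0.046·74-0.3306) = 2.316
  Cl⁻ term: 0.0175·546.5^0.57·exp(0.008·74+0.085·1.3) = 1.284
  sum: 2.316 + 1.284 → r_corr = 3.6 μm/a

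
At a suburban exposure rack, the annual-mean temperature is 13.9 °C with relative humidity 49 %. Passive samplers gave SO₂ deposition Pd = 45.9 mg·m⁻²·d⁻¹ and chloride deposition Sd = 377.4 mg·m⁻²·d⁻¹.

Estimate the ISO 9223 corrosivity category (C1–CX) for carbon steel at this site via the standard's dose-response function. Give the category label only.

C4

carbon steel: temperature factor f = -0.054·(3.9) = -0.2106
  Pd branch = 1.77·Pd^0.52·e^(0.02·RH+f) = 27.94 μm/a
  Cl⁻ term: 0.102·377.4^0.62·exp(0.033·49+0.04·13.9) = 35.48
  r_corr = 27.94 + 35.48 = 63.42 μm/a
63.4 μm/a falls in (50, 80] for carbon steel → category C4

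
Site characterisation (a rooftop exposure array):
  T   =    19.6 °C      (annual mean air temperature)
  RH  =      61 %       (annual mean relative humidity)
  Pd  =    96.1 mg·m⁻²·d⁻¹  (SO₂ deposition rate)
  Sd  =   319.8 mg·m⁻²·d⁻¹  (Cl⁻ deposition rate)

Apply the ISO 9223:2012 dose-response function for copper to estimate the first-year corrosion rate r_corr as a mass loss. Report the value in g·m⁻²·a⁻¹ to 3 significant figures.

copper: f(T) = -0.080·(T−10) [T>10 °C] = -0.7680
  SO₂ term: 0.0053·96.1^0.26·exp(0.059·61-0.7680) = 0.2946
  Cl⁻ term: 0.01025·319.8^0.27·exp(0.036·61+0.049·19.6) = 1.142
  r_corr = 0.2946 + 1.142 = 1.437 μm/a
Convert to mass loss: 1.437 μm/a × 8.96 g/cm³ = 12.88 g·m⁻²·a⁻¹

r_corr = 12.9 g·m⁻²·a⁻¹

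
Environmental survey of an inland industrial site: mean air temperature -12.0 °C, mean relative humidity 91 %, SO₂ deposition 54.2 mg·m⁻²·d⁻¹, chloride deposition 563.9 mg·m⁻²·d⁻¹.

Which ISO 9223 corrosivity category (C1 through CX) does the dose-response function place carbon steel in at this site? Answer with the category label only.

C4

carbon steel: T≤10 °C ⇒ hinge +0.150·(-12.0−10) = -3.3000
  sulphur-dioxide contribution → 3.213 μm/a
  chloride contribution → 64.58 μm/a
  ⇒ r_corr(carbon steel) = 67.79 μm/a
ISO 9223 Table 2 (carbon steel): 50 < 67.8 ≤ 80 μm/a ⇒ C4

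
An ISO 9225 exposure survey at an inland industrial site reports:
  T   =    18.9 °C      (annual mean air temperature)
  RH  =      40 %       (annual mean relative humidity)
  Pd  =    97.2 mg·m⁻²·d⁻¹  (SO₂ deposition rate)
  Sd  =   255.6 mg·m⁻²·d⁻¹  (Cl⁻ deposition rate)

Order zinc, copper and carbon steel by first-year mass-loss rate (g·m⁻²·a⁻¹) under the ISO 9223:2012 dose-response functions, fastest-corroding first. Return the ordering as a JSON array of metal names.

zinc: f(T) = -0.071·(T−10) [T>10 °C] = -0.6319
  sulphur-dioxide contribution → 0.3235 μm/a
  chloride contribution → 2.831 μm/a
  total first-year rate 3.155 μm/a
  mass loss = 3.155 μm/a × 7.14 g/cm³ = 22.53 g·m⁻²·a⁻¹
copper: temperature factor f = -0.080·(8.9) = -0.7120
  sulphur-dioxide contribution → 0.09053 μm/a
  chloride contribution → 0.4879 μm/a
  ⇒ r_corr(copper) = 0.5784 μm/a
  mass loss = 0.5784 μm/a × 8.96 g/cm³ = 5.183 g·m⁻²·a⁻¹
carbon steel: f(T) = -0.054·(T−10) [T>10 °C] = -0.4806
  sulphur-dioxide contribution → 26.32 μm/a
  chloride contribution → 25.29 μm/a
  ⇒ r_corr(carbon steel) = 51.61 μm/a
  mass loss = 51.61 μm/a × 7.85 g/cm³ = 405.1 g·m⁻²·a⁻¹
Ordering by g·m⁻²·a⁻¹: carbon steel (405) > zinc (22.5) > copper (5.18)

["carbon steel", "zinc", "copper"]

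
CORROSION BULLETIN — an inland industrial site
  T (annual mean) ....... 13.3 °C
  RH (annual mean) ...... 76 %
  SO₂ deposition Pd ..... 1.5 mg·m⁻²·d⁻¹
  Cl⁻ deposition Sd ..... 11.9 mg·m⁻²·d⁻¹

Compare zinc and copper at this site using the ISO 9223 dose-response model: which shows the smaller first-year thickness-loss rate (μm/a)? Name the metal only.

zinc

zinc: T>10 °C ⇒ hinge -0.071·(13.3−10) = -0.2343
  sulphur-dioxide contribution → 0.4024 μm/a
  chloride contribution → 0.4084 μm/a
  total first-year rate 0.8108 μm/a
copper: f(T) = -0.080·(T−10) [T>10 °C] = -0.2640
  sulphur-dioxide contribution → 0.4007 μm/a
  chloride contribution → 0.5921 μm/a
  total first-year rate 0.9927 μm/a
Ordering by μm/a: copper (0.993) > zinc (0.811)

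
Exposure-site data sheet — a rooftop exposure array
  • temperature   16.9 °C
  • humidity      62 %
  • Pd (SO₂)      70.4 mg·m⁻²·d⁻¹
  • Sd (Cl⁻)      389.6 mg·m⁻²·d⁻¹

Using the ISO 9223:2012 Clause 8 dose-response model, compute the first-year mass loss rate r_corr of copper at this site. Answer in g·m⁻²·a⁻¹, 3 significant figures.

r_corr = 13.0 g·m⁻²·a⁻¹

copper: f(T) = -0.080·(T−10) [T>10 °C] = -0.5520
  Pd branch = 0.0053·Pd^0.26·e^(0.059·RH+f) = 0.3577 μm/a
  Sd branch = 0.01025·Sd^0.27·e^(0.036·RH+0.049·T) = 1.094 μm/a
  sum: 0.3577 + 1.094 → r_corr = 1.452 μm/a
Convert to mass loss: 1.452 μm/a × 8.96 g/cm³ = 13.01 g·m⁻²·a⁻¹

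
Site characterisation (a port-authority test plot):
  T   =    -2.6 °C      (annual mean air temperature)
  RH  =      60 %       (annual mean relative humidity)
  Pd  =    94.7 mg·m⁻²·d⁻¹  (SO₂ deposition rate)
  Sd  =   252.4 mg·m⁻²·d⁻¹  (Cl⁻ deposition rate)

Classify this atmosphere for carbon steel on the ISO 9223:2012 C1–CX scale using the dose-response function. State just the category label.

carbon steel: T≤10 °C ⇒ hinge +0.150·(-2.6−10) = -1.8900
  SO₂ term: 1.77·94.7^0.52·exp(0.02·60-1.8900) = 9.463
  Sd branch = 0.102·Sd^0.62·e^(0.033·RH+0.04·T) = 20.54 μm/a
  r_corr = 9.463 + 20.54 = 30 μm/a
ISO 9223 Table 2 (carbon steel): 25 < 30 ≤ 50 μm/a ⇒ C3

C3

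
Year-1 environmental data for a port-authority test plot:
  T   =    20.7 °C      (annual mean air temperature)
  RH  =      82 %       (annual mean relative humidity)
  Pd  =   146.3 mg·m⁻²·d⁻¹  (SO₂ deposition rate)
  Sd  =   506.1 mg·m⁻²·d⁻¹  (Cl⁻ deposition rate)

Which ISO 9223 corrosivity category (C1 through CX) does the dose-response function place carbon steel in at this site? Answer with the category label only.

CX

carbon steel: temperature factor f = -0.054·(10.7) = -0.5778
  SO₂ term: 1.77·146.3^0.52·exp(0.02·82-0.5778) = 68.42
  Sd branch = 0.102·Sd^0.62·e^(0.033·RH+0.04·T) = 166 μm/a
  sum: 68.42 + 166 → r_corr = 234.4 μm/a
234 μm/a falls in (200, 700] for carbon steel → category CX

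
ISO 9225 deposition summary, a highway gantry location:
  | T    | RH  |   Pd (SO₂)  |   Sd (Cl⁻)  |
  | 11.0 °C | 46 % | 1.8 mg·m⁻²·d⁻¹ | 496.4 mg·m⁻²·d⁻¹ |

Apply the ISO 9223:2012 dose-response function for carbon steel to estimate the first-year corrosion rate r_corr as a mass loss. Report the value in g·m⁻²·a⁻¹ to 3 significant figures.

carbon steel: f(T) = -0.054·(T−10) [T>10 °C] = -0.0540
  Pd branch = 1.77·Pd^0.52·e^(0.02·RH+f) = 5.712 μm/a
  Cl⁻ term: 0.102·496.4^0.62·exp(0.033·46+0.04·11.0) = 33.91
  r_corr = 5.712 + 33.91 = 39.63 μm/a
Convert to mass loss: 39.63 μm/a × 7.85 g/cm³ = 311.1 g·m⁻²·a⁻¹

r_corr = 311 g·m⁻²·a⁻¹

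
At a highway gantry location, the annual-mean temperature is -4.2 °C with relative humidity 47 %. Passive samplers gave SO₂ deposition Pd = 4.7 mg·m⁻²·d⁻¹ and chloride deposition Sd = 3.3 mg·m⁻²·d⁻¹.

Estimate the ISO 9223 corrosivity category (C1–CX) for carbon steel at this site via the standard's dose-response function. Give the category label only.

C2

carbon steel: temperature factor f = +0.150·(-14.2) = -2.1300
  Pd branch = 1.77·Pd^0.52·e^(0.02·RH+f) = 1.204 μm/a
  Cl⁻ term: 0.102·3.3^0.62·exp(0.033·47+0.04·-4.2) = 0.8525
  sum: 1.204 + 0.8525 → r_corr = 2.057 μm/a
2.06 μm/a falls in (1.3, 25] for carbon steel → category C2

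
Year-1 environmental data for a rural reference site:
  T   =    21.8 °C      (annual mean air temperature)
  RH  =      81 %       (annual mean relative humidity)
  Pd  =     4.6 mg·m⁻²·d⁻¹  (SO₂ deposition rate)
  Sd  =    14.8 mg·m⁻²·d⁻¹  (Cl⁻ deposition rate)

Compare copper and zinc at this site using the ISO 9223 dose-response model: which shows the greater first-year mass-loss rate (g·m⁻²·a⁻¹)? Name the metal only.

copper: T>10 °C ⇒ hinge -0.080·(21.8−10) = -0.9440
  SO₂ term: 0.0053·4.6^0.26·exp(0.059·81-0.9440) = 0.3648
  Sd branch = 0.01025·Sd^0.27·e^(0.036·RH+0.049·T) = 1.14 μm/a
  sum: 0.3648 + 1.14 → r_corr = 1.505 μm/a
  mass loss = 1.505 μm/a × 8.96 g/cm³ = 13.49 g·m⁻²·a⁻¹
zinc: T>10 °C ⇒ hinge -0.071·(21.8−10) = -0.8378
  SO₂ term: 0.0129·4.6^0.44·exp(0.046·81-0.8378) = 0.4535
  Sd branch = 0.0175·Sd^0.57·e^(0.008·RH+0.085·T) = 0.9914 μm/a
  sum: 0.4535 + 0.9914 → r_corr = 1.445 μm/a
  mass loss = 1.445 μm/a × 7.14 g/cm³ = 10.32 g·m⁻²·a⁻¹
Ordering by g·m⁻²·a⁻¹: copper (13.5) > zinc (10.3)

copper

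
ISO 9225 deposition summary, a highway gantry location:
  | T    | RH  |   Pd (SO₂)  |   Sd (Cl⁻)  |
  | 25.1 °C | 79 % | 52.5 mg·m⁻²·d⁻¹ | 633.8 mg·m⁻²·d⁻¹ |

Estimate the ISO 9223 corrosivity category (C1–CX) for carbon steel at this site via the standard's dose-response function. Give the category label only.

CX

carbon steel: f(T) = -0.054·(T−10) [T>10 °C] = -0.8154
  SO₂ term: 1.77·52.5^0.52·exp(0.02·79-0.8154) = 29.82
  Sd branch = 0.102·Sd^0.62·e^(0.033·RH+0.04·T) = 206.1 μm/a
  r_corr = 29.82 + 206.1 = 235.9 μm/a
236 μm/a falls in (200, 700] for carbon steel → category CX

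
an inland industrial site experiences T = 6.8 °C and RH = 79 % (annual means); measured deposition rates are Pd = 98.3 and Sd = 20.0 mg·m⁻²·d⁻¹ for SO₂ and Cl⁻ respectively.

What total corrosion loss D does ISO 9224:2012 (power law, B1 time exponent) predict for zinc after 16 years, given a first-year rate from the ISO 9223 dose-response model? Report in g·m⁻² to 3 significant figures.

D(16) = 244 g·m⁻²

zinc: f(T) = +0.038·(T−10) [T≤10 °C] = -0.1216
  sulphur-dioxide contribution → 3.256 μm/a
  chloride contribution → 0.3237 μm/a
  total first-year rate 3.58 μm/a
Power-law: D(16) = r_corr · 16^0.813
  D(16) = 3.58 × 16^0.813 = 3.58 × 9.527 = 34.11 μm
  Mass loss = 34.11 μm × 7.14 g/cm³ = 243.5 g·m⁻²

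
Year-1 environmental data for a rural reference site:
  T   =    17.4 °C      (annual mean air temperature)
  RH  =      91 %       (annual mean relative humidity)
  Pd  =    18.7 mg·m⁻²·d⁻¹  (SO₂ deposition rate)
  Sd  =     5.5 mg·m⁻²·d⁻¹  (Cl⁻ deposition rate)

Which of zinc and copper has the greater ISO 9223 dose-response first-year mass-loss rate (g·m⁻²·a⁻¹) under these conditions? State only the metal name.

copper

zinc: T>10 °C ⇒ hinge -0.071·(17.4−10) = -0.5254
  SO₂ term: 0.0129·18.7^0.44·exp(0.046·91-0.5254) = 1.82
  Cl⁻ term: 0.0175·5.5^0.57·exp(0.008·91+0.085·17.4) = 0.4203
  r_corr = 1.82 + 0.4203 = 2.24 μm/a
  mass loss = 2.24 μm/a × 7.14 g/cm³ = 15.99 g·m⁻²·a⁻¹
copper: temperature factor f = -0.080·(7.4) = -0.5920
  Pd branch = 0.0053·Pd^0.26·e^(0.059·RH+f) = 1.348 μm/a
  Sd branch = 0.01025·Sd^0.27·e^(0.036·RH+0.049·T) = 1.008 μm/a
  sum: 1.348 + 1.008 → r_corr = 2.356 μm/a
  mass loss = 2.356 μm/a × 8.96 g/cm³ = 21.11 g·m⁻²·a⁻¹
Ordering by g·m⁻²·a⁻¹: copper (21.1) > zinc (16)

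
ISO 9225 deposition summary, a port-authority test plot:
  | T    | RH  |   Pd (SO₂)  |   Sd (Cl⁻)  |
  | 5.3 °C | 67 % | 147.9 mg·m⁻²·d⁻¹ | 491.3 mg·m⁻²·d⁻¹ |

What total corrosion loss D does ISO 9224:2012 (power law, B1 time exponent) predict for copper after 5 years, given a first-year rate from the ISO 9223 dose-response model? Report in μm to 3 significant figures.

D(5) = 3.95 μm

copper: f(T) = +0.126·(T−10) [T≤10 °C] = -0.5922
  Pd branch = 0.0053·Pd^0.26·e^(0.059·RH+f) = 0.5598 μm/a
  Cl⁻ term: 0.01025·491.3^0.27·exp(0.036·67+0.049·5.3) = 0.7901
  r_corr = 0.5598 + 0.7901 = 1.35 μm/a
ISO 9224: D(t) = r_corr · t^b with b = 0.667 (copper, B1)
  D(5) = 1.35 × 5^0.667 = 1.35 × 2.926 = 3.949 μm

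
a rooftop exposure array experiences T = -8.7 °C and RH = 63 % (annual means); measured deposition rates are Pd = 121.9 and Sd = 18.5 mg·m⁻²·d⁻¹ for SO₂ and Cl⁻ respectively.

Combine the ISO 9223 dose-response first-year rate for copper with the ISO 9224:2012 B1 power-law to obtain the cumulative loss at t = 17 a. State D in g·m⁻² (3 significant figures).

copper: f(T) = +0.126·(T−10) [T≤10 °C] = -2.3562
  Pd branch = 0.0053·Pd^0.26·e^(0.059·RH+f) = 0.07205 μm/a
  Sd branch = 0.01025·Sd^0.27·e^(0.036·RH+0.049·T) = 0.1421 μm/a
  r_corr = 0.07205 + 0.1421 = 0.2142 μm/a
Power-law: D(17) = r_corr · 17^0.667
  D(17) = 0.2142 × 17^0.667 = 0.2142 × 6.618 = 1.417 μm
  Mass loss = 1.417 μm × 8.96 g/cm³ = 12.7 g·m⁻²

D(17) = 12.7 g·m⁻²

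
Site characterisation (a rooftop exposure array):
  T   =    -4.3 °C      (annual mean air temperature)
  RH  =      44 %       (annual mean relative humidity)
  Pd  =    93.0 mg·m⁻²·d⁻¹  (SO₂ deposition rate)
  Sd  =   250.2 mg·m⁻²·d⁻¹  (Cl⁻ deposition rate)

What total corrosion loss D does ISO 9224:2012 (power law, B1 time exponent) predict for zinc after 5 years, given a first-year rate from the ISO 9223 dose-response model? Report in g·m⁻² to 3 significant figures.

D(5) = 21.6 g·m⁻²

zinc: T≤10 °C ⇒ hinge +0.038·(-4.3−10) = -0.5434
  SO₂ term: 0.0129·93.0^0.44·exp(0.046·44-0.5434) = 0.4166
  Cl⁻ term: 0.0175·250.2^0.57·exp(0.008·44+0.085·-4.3) = 0.402
  r_corr = 0.4166 + 0.402 = 0.8186 μm/a
Long-term exponent b (ISO 9224 Table 2, B1) = 0.813
  D(5) = 0.8186 × 5^0.813 = 0.8186 × 3.701 = 3.029 μm
  Mass loss = 3.029 μm × 7.14 g/cm³ = 21.63 g·m⁻²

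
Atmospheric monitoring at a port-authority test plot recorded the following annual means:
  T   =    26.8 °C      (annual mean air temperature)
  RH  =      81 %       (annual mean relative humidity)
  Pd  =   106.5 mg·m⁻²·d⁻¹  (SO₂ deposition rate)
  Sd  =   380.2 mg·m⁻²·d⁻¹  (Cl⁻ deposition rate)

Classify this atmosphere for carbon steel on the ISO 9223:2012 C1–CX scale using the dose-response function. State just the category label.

CX

carbon steel: T>10 °C ⇒ hinge -0.054·(26.8−10) = -0.9072
  sulphur-dioxide contribution → 40.9 μm/a
  chloride contribution → 171.6 μm/a
  total first-year rate 212.6 μm/a
ISO 9223 Table 2 (carbon steel): 200 < 213 ≤ 700 μm/a ⇒ CX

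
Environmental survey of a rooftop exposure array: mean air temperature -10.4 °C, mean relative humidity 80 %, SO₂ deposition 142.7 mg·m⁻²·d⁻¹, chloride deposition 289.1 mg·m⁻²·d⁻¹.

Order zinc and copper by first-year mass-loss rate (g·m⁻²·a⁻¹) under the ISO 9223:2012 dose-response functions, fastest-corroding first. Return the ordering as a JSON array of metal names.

["zinc", "copper"]

zinc: f(T) = +0.038·(T−10) [T≤10 °C] = -0.7752
  SO₂ term: 0.0129·142.7^0.44·exp(0.046·80-0.7752) = 2.09
  Sd branch = 0.0175·Sd^0.57·e^(0.008·RH+0.085·T) = 0.3466 μm/a
  r_corr = 2.09 + 0.3466 = 2.436 μm/a
  mass loss = 2.436 μm/a × 7.14 g/cm³ = 17.4 g·m⁻²·a⁻¹
copper: T≤10 °C ⇒ hinge +0.126·(-10.4−10) = -2.5704
  SO₂ term: 0.0053·142.7^0.26·exp(0.059·80-2.5704) = 0.1652
  Sd branch = 0.01025·Sd^0.27·e^(0.036·RH+0.049·T) = 0.5066 μm/a
  sum: 0.1652 + 0.5066 → r_corr = 0.6718 μm/a
  mass loss = 0.6718 μm/a × 8.96 g/cm³ = 6.019 g·m⁻²·a⁻¹
Ordering by g·m⁻²·a⁻¹: zinc (17.4) > copper (6.02)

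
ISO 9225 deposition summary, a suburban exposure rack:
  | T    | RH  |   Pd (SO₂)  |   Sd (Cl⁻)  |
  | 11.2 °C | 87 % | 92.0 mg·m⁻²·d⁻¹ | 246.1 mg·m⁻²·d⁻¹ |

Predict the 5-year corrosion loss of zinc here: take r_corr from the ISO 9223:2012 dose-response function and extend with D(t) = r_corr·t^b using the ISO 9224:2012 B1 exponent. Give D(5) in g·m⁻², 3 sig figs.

D(5) = 181 g·m⁻²

zinc: f(T) = -0.071·(T−10) [T>10 °C] = -0.0852
  sulphur-dioxide contribution → 4.739 μm/a
  chloride contribution → 2.097 μm/a
  total first-year rate 6.837 μm/a
Long-term exponent b (ISO 9224 Table 2, B1) = 0.813
  D(5) = 6.837 × 5^0.813 = 6.837 × 3.701 = 25.3 μm
  Mass loss = 25.3 μm × 7.14 g/cm³ = 180.6 g·m⁻²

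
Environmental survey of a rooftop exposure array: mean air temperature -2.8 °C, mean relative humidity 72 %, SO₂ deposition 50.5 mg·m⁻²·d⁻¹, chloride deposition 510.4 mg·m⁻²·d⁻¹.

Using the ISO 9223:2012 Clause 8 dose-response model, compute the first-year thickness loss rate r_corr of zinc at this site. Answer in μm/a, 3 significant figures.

zinc: temperature factor f = +0.038·(-12.8) = -0.4864
  sulphur-dioxide contribution → 1.222 μm/a
  chloride contribution → 0.8577 μm/a
  ⇒ r_corr(zinc) = 2.08 μm/a

r_corr = 2.08 μm/a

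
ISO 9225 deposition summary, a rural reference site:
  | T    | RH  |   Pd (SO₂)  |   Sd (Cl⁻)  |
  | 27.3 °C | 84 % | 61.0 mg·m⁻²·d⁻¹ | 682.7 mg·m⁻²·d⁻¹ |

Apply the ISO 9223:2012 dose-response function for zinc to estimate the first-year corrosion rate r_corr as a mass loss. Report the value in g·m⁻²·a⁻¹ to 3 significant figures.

zinc: f(T) = -0.071·(T−10) [T>10 °C] = -1.2283
  sulphur-dioxide contribution → 1.099 μm/a
  chloride contribution → 14.39 μm/a
  ⇒ r_corr(zinc) = 15.49 μm/a
Convert to mass loss: 15.49 μm/a × 7.14 g/cm³ = 110.6 g·m⁻²·a⁻¹

r_corr = 111 g·m⁻²·a⁻¹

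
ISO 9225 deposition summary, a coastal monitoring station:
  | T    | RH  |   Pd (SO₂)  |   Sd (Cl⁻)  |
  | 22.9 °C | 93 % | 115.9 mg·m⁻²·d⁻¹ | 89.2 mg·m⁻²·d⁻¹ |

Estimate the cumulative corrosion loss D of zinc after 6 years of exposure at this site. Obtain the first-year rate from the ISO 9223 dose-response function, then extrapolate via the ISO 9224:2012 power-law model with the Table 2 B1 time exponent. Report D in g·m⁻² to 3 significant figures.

D(6) = 195 g·m⁻²

zinc: T>10 °C ⇒ hinge -0.071·(22.9−10) = -0.9159
  SO₂ term: 0.0129·115.9^0.44·exp(0.046·93-0.9159) = 3.013
  Sd branch = 0.0175·Sd^0.57·e^(0.008·RH+0.085·T) = 3.336 μm/a
  sum: 3.013 + 3.336 → r_corr = 6.348 μm/a
Long-term exponent b (ISO 9224 Table 2, B1) = 0.813
  D(6) = 6.348 × 6^0.813 = 6.348 × 4.292 = 27.25 μm
  Mass loss = 27.25 μm × 7.14 g/cm³ = 194.5 g·m⁻²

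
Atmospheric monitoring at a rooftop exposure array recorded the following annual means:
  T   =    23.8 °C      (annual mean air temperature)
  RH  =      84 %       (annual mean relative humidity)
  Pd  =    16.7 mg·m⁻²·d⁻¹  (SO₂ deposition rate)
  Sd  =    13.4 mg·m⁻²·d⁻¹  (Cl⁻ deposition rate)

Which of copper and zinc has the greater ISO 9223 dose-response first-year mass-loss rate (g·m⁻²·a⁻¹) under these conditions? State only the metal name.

copper

copper: T>10 °C ⇒ hinge -0.080·(23.8−10) = -1.1040
  SO₂ term: 0.0053·16.7^0.26·exp(0.059·84-1.1040) = 0.5189
  Sd branch = 0.01025·Sd^0.27·e^(0.036·RH+0.049·T) = 1.364 μm/a
  r_corr = 0.5189 + 1.364 = 1.883 μm/a
  mass loss = 1.883 μm/a × 8.96 g/cm³ = 16.87 g·m⁻²·a⁻¹
zinc: temperature factor f = -0.071·(13.8) = -0.9798
  Pd branch = 0.0129·Pd^0.44·e^(0.046·RH+f) = 0.7965 μm/a
  Cl⁻ term: 0.0175·13.4^0.57·exp(0.008·84+0.085·23.8) = 1.137
  sum: 0.7965 + 1.137 → r_corr = 1.934 μm/a
  mass loss = 1.934 μm/a × 7.14 g/cm³ = 13.81 g·m⁻²·a⁻¹
Ordering by g·m⁻²·a⁻¹: copper (16.9) > zinc (13.8)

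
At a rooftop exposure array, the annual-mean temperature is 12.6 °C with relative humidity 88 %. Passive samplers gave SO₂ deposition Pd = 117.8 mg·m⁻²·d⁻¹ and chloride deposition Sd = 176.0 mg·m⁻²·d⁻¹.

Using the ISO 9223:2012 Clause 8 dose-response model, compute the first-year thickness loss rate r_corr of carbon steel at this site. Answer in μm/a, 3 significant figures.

r_corr = 183 μm/a

carbon steel: T>10 °C ⇒ hinge -0.054·(12.6−10) = -0.1404
  Pd branch = 1.77·Pd^0.52·e^(0.02·RH+f) = 106.7 μm/a
  Sd branch = 0.102·Sd^0.62·e^(0.033·RH+0.04·T) = 76.01 μm/a
  r_corr = 106.7 + 76.01 = 182.8 μm/a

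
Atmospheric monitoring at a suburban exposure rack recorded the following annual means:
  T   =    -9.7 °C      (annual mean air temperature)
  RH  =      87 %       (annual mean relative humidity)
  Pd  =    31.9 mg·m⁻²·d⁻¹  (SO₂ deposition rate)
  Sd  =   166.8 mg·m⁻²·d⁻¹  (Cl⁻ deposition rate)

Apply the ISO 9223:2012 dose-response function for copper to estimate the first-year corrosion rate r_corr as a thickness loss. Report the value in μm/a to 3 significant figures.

copper: temperature factor f = +0.126·(-19.7) = -2.4822
  Pd branch = 0.0053·Pd^0.26·e^(0.059·RH+f) = 0.1847 μm/a
  Sd branch = 0.01025·Sd^0.27·e^(0.036·RH+0.049·T) = 0.5814 μm/a
  r_corr = 0.1847 + 0.5814 = 0.7662 μm/a

r_corr = 0.766 μm/a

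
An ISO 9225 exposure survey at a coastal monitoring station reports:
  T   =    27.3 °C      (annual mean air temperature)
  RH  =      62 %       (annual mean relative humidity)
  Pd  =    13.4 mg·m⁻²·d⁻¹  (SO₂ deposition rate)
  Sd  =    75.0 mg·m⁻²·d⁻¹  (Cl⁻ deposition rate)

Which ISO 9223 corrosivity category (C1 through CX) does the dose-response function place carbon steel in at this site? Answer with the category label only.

C3

carbon steel: f(T) = -0.054·(T−10) [T>10 °C] = -0.9342
  sulphur-dioxide contribution → 9.266 μm/a
  chloride contribution → 34.19 μm/a
  total first-year rate 43.46 μm/a
ISO 9223 Table 2 (carbon steel): 25 < 43.5 ≤ 50 μm/a ⇒ C3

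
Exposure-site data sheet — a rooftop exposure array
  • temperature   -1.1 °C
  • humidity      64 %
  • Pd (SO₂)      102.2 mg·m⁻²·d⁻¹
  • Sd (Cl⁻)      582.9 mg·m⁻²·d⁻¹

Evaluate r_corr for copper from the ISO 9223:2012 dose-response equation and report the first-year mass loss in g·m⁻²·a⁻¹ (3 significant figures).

r_corr = 6.57 g·m⁻²·a⁻¹

copper: T≤10 °C ⇒ hinge +0.126·(-1.1−10) = -1.3986
  SO₂ term: 0.0053·102.2^0.26·exp(0.059·64-1.3986) = 0.1902
  Cl⁻ term: 0.01025·582.9^0.27·exp(0.036·64+0.049·-1.1) = 0.5428
  sum: 0.1902 + 0.5428 → r_corr = 0.733 μm/a
Convert to mass loss: 0.733 μm/a × 8.96 g/cm³ = 6.568 g·m⁻²·a⁻¹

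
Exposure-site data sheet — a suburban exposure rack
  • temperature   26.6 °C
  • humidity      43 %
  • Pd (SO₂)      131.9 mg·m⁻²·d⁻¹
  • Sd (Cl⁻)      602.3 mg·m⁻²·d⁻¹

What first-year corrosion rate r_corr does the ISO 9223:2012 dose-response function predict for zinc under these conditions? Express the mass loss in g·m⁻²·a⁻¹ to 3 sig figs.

zinc: f(T) = -0.071·(T−10) [T>10 °C] = -1.1786
  Pd branch = 0.0129·Pd^0.44·e^(0.046·RH+f) = 0.2459 μm/a
  Sd branch = 0.0175·Sd^0.57·e^(0.008·RH+0.085·T) = 9.096 μm/a
  sum: 0.2459 + 9.096 → r_corr = 9.342 μm/a
Convert to mass loss: 9.342 μm/a × 7.14 g/cm³ = 66.7 g·m⁻²·a⁻¹

r_corr = 66.7 g·m⁻²·a⁻¹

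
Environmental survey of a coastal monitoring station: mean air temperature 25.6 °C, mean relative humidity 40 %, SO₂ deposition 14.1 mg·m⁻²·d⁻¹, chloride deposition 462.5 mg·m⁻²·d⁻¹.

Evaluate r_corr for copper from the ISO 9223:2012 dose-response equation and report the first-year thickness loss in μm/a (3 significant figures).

r_corr = 0.827 μm/a

copper: temperature factor f = -0.080·(15.6) = -1.2480
  Pd branch = 0.0053·Pd^0.26·e^(0.059·RH+f) = 0.03206 μm/a
  Sd branch = 0.01025·Sd^0.27·e^(0.036·RH+0.049·T) = 0.7952 μm/a
  sum: 0.03206 + 0.7952 → r_corr = 0.8272 μm/a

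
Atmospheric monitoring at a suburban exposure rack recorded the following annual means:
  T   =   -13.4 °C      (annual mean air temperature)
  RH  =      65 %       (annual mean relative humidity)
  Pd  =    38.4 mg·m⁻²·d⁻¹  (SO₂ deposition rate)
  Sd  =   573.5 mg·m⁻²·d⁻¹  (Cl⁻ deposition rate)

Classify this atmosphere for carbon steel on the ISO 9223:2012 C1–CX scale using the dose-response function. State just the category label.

C3

carbon steel: T≤10 °C ⇒ hinge +0.150·(-13.4−10) = -3.5100
  Pd branch = 1.77·Pd^0.52·e^(0.02·RH+f) = 1.294 μm/a
  Sd branch = 0.102·Sd^0.62·e^(0.033·RH+0.04·T) = 26.16 μm/a
  r_corr = 1.294 + 26.16 = 27.46 μm/a
27.5 μm/a falls in (25, 50] for carbon steel → category C3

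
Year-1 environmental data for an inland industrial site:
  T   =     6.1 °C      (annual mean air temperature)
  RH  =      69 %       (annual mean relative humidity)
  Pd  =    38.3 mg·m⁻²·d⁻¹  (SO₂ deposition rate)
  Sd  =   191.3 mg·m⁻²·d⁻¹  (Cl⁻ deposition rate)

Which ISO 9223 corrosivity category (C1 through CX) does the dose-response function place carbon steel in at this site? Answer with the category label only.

C4

carbon steel: temperature factor f = +0.150·(-3.9) = -0.5850
  SO₂ term: 1.77·38.3^0.52·exp(0.02·69-0.5850) = 26.09
  Cl⁻ term: 0.102·191.3^0.62·exp(0.033·69+0.04·6.1) = 32.97
  sum: 26.09 + 32.97 → r_corr = 59.06 μm/a
Category bounds: 50…80 μm/a bracket r_corr ⇒ C4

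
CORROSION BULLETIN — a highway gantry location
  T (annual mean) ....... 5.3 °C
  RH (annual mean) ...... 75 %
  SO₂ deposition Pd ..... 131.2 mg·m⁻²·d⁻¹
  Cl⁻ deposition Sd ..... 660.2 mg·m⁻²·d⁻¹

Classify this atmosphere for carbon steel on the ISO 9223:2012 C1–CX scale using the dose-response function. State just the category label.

C5

carbon steel: f(T) = +0.150·(T−10) [T≤10 °C] = -0.7050
  sulphur-dioxide contribution → 49.5 μm/a
  chloride contribution → 83.9 μm/a
  ⇒ r_corr(carbon steel) = 133.4 μm/a
133 μm/a falls in (80, 200] for carbon steel → category C5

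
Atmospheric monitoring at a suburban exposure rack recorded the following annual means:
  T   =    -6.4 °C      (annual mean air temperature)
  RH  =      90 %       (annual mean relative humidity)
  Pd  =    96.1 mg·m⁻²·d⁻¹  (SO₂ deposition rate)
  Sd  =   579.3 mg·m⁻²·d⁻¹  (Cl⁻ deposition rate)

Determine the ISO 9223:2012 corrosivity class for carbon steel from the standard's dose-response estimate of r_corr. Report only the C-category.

carbon steel: f(T) = +0.150·(T−10) [T≤10 °C] = -2.4600
  Pd branch = 1.77·Pd^0.52·e^(0.02·RH+f) = 9.826 μm/a
  Cl⁻ term: 0.102·579.3^0.62·exp(0.033·90+0.04·-6.4) = 79.48
  r_corr = 9.826 + 79.48 = 89.31 μm/a
ISO 9223 Table 2 (carbon steel): 80 < 89.3 ≤ 200 μm/a ⇒ C5

C5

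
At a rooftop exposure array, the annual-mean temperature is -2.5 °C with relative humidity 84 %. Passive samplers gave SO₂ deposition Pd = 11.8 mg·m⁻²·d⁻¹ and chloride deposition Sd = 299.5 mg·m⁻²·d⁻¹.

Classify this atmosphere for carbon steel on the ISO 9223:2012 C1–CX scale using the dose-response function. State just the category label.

C4

carbon steel: T≤10 °C ⇒ hinge +0.150·(-2.5−10) = -1.8750
  SO₂ term: 1.77·11.8^0.52·exp(0.02·84-1.8750) = 5.256
  Sd branch = 0.102·Sd^0.62·e^(0.033·RH+0.04·T) = 50.63 μm/a
  sum: 5.256 + 50.63 → r_corr = 55.89 μm/a
Category bounds: 50…80 μm/a bracket r_corr ⇒ C4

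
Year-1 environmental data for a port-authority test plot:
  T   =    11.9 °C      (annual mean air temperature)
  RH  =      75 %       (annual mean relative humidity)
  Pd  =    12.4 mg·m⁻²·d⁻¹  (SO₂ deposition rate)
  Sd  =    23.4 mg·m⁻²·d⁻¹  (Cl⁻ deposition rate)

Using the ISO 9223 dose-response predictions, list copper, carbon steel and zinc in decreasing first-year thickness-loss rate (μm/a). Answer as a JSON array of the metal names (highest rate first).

["carbon steel", "zinc", "copper"]

copper: f(T) = -0.080·(T−10) [T>10 °C] = -0.1520
  SO₂ term: 0.0053·12.4^0.26·exp(0.059·75-0.1520) = 0.7317
  Cl⁻ term: 0.01025·23.4^0.27·exp(0.036·75+0.049·11.9) = 0.6401
  r_corr = 0.7317 + 0.6401 = 1.372 μm/a
carbon steel: T>10 °C ⇒ hinge -0.054·(11.9−10) = -0.1026
  Pd branch = 1.77·Pd^0.52·e^(0.02·RH+f) = 26.51 μm/a
  Sd branch = 0.102·Sd^0.62·e^(0.033·RH+0.04·T) = 13.78 μm/a
  sum: 26.51 + 13.78 → r_corr = 40.29 μm/a
zinc: f(T) = -0.071·(T−10) [T>10 °C] = -0.1349
  Pd branch = 0.0129·Pd^0.44·e^(0.046·RH+f) = 1.075 μm/a
  Sd branch = 0.0175·Sd^0.57·e^(0.008·RH+0.085·T) = 0.5289 μm/a
  sum: 1.075 + 0.5289 → r_corr = 1.604 μm/a
Ordering by μm/a: carbon steel (40.3) > zinc (1.6) > copper (1.37)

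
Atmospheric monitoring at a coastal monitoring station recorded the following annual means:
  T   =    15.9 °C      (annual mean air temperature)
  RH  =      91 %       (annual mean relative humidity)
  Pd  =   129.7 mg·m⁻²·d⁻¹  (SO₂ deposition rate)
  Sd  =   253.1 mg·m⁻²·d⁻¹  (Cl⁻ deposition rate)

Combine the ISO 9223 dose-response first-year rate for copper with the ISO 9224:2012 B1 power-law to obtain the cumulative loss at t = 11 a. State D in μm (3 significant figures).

copper: T>10 °C ⇒ hinge -0.080·(15.9−10) = -0.4720
  sulphur-dioxide contribution → 2.514 μm/a
  chloride contribution → 2.635 μm/a
  ⇒ r_corr(copper) = 5.149 μm/a
Power-law: D(11) = r_corr · 11^0.667
  D(11) = 5.149 × 11^0.667 = 5.149 × 4.95 = 25.49 μm

D(11) = 25.5 μm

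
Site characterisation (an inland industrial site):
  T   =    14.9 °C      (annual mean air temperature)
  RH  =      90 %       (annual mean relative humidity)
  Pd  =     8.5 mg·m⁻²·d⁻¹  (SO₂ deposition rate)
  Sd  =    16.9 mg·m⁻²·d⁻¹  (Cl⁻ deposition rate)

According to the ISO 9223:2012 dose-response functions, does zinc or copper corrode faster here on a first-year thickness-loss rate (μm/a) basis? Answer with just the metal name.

zinc: f(T) = -0.071·(T−10) [T>10 °C] = -0.3479
  sulphur-dioxide contribution → 1.467 μm/a
  chloride contribution → 0.6392 μm/a
  total first-year rate 2.106 μm/a
copper: T>10 °C ⇒ hinge -0.080·(14.9−10) = -0.3920
  sulphur-dioxide contribution → 1.264 μm/a
  chloride contribution → 1.165 μm/a
  ⇒ r_corr(copper) = 2.429 μm/a
Ordering by μm/a: copper (2.43) > zinc (2.11)

copper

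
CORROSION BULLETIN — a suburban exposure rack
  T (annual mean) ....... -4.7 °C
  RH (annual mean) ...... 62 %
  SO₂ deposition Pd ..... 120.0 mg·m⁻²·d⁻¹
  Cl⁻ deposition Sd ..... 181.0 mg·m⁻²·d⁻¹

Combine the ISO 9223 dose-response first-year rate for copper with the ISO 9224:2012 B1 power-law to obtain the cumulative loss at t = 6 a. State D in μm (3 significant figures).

D(6) = 1.39 μm

copper: temperature factor f = +0.126·(-14.7) = -1.8522
  Pd branch = 0.0053·Pd^0.26·e^(0.059·RH+f) = 0.112 μm/a
  Sd branch = 0.01025·Sd^0.27·e^(0.036·RH+0.049·T) = 0.3088 μm/a
  r_corr = 0.112 + 0.3088 = 0.4207 μm/a
Power-law: D(6) = r_corr · 6^0.667
  D(6) = 0.4207 × 6^0.667 = 0.4207 × 3.304 = 1.39 μm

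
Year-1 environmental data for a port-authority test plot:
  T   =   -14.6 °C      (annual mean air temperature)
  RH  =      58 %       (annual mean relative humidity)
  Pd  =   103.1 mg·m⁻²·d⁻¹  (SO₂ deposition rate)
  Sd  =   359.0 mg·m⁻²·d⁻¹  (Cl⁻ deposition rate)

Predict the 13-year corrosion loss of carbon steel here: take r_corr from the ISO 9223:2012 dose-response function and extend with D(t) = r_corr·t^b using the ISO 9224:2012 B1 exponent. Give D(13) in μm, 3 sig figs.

carbon steel: f(T) = +0.150·(T−10) [T≤10 °C] = -3.6900
  SO₂ term: 1.77·103.1^0.52·exp(0.02·58-3.6900) = 1.571
  Cl⁻ term: 0.102·359.0^0.62·exp(0.033·58+0.04·-14.6) = 14.8
  r_corr = 1.571 + 14.8 = 16.37 μm/a
ISO 9224: D(t) = r_corr · t^b with b = 0.523 (carbon steel, B1)
  D(13) = 16.37 × 13^0.523 = 16.37 × 3.825 = 62.63 μm

D(13) = 62.6 μm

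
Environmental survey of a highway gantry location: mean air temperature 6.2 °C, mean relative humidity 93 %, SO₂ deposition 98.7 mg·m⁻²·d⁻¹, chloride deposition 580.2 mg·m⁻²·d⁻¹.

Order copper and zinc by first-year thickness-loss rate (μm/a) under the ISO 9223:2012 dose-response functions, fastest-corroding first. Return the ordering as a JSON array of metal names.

["zinc", "copper"]

copper: temperature factor f = +0.126·(-3.8) = -0.4788
  sulphur-dioxide contribution → 2.617 μm/a
  chloride contribution → 2.202 μm/a
  ⇒ r_corr(copper) = 4.819 μm/a
zinc: temperature factor f = +0.038·(-3.8) = -0.1444
  sulphur-dioxide contribution → 6.071 μm/a
  chloride contribution → 2.346 μm/a
  total first-year rate 8.417 μm/a
Ordering by μm/a: zinc (8.42) > copper (4.82)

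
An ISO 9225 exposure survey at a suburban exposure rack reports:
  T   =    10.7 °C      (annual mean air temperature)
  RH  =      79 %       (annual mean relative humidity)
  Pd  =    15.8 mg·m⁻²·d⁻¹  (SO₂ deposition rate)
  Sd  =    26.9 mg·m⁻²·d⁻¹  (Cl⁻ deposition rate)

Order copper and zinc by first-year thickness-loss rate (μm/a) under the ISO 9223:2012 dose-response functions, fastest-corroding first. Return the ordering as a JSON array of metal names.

copper: temperature factor f = -0.080·(0.7) = -0.0560
  Pd branch = 0.0053·Pd^0.26·e^(0.059·RH+f) = 1.086 μm/a
  Sd branch = 0.01025·Sd^0.27·e^(0.036·RH+0.049·T) = 0.7238 μm/a
  r_corr = 1.086 + 0.7238 = 1.81 μm/a
zinc: f(T) = -0.071·(T−10) [T>10 °C] = -0.0497
  SO₂ term: 0.0129·15.8^0.44·exp(0.046·79-0.0497) = 1.565
  Cl⁻ term: 0.0175·26.9^0.57·exp(0.008·79+0.085·10.7) = 0.5339
  r_corr = 1.565 + 0.5339 = 2.099 μm/a
Ordering by μm/a: zinc (2.1) > copper (1.81)

["zinc", "copper"]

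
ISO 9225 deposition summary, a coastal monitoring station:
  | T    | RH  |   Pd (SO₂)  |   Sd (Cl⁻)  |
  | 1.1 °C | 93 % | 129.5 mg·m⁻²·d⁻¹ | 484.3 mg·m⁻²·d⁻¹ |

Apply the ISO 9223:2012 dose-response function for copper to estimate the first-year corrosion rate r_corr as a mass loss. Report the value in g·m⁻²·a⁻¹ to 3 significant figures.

copper: T≤10 °C ⇒ hinge +0.126·(1.1−10) = -1.1214
  Pd branch = 0.0053·Pd^0.26·e^(0.059·RH+f) = 1.477 μm/a
  Cl⁻ term: 0.01025·484.3^0.27·exp(0.036·93+0.049·1.1) = 1.634
  r_corr = 1.477 + 1.634 = 3.111 μm/a
Convert to mass loss: 3.111 μm/a × 8.96 g/cm³ = 27.87 g·m⁻²·a⁻¹

r_corr = 27.9 g·m⁻²·a⁻¹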